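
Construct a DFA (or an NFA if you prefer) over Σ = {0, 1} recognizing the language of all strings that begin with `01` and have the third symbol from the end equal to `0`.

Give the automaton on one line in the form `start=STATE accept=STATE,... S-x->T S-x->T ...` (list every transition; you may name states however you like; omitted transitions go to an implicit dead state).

start=S0 accept=S4,S5,S9,S10 S0-0->S1 S0-1->S2 S1-0->S2 S1-1->S3 S2-0->S2 S2-1->S2 S3-0->S4 S3-1->S5 S4-0->S6 S4-1->S3 S5-0->S7 S5-1->S8 S6-0->S9 S6-1->S10 S7-0->S6 S7-1->S3 S8-0->S7 S8-1->S8 S9-0->S9 S9-1->S10 S10-0->S4 S10-1->S5

Build one automaton per condition and run them in lockstep. One (4 states) tracks whether the input so far still matches the prefix `01`; the other (15 states) tracks the last 3 symbols read. Each combined state is a pair, one component from each; accept when both components accept. Minimizing collapses redundant product states.
11 states suffice.
          0    1  
>  S0     S1   S2 
   S1     S2   S3 
   S2     S2   S2 
   S3     S4   S5 
 * S4     S6   S3 
 * S5     S7   S8 
   S6     S9  S10 
   S7     S6   S3 
   S8     S7   S8 
 * S9     S9  S10 
 * S10    S4   S5 
(> = start, * = accepting)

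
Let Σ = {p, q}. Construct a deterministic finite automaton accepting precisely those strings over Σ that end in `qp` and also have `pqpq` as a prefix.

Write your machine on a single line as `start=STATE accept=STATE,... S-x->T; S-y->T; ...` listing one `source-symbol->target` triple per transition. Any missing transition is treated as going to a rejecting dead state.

start=A; accept=I; A-p->B; A-q->C; B-p->D; B-q->E; C-p->F; C-q->C; D-p->D; D-q->C; E-p->G; E-q->C; F-p->D; F-q->C; G-p->D; G-q->H; H-p->I; H-q->H; I-p->J; I-q->H; J-p->J; J-q->H

Run two small machines in parallel and take their product. One (3 states) tracks how much of the suffix `qp` has currently been matched; the other (6 states) tracks whether the input so far still matches the prefix `pqpq`. Each combined state is a pair, one component from each; accept when both components accept.
With 10 states:
       p  q 
>  A   B  C 
   B   D  E 
   C   F  C 
   D   D  C 
   E   G  C 
   F   D  C 
   G   D  H 
   H   I  H 
 * I   J  H 
   J   J  H 
(> = start, * = accepting)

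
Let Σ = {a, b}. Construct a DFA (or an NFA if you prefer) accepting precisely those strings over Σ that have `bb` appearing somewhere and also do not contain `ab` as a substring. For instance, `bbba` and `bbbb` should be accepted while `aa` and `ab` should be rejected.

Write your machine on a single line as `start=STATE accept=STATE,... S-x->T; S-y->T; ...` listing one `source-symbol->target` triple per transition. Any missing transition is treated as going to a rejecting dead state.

start=q0; accept=q3,q4; q0-a->q1; q0-b->q2; q1-a->q1; q1-b->q1; q2-a->q1; q2-b->q3; q3-a->q4; q3-b->q3; q4-a->q4; q4-b->q1

Run two small machines in parallel and take their product. The first has 3 states tracking whether and how much of `bb` has been seen; the second has 3 states tracking partial matches of the forbidden pattern `ab`. A product state is a pair (one from each), accepting exactly when both do. After merging equivalent states the machine shrinks.
With 5 states:
        a   b  
>  q0   q1  q2 
   q1   q1  q1 
   q2   q1  q3 
 * q3   q4  q3 
 * q4   q4  q1 
(> = start, * = accepting)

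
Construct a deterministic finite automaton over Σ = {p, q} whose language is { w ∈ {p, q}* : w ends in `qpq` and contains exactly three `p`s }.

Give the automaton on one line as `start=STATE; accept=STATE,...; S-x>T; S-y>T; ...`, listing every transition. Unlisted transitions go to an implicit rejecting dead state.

Run two small machines in parallel and take their product. The first has 4 states tracking how much of the suffix `qpq` has currently been matched; the second has 5 states tracking the count of `p`s, saturating at 4. A product state is a pair (one from each), accepting exactly when both do.
With 18 states:
          p    q  
>  s0     s1   s2 
   s1     s3   s4 
   s2     s5   s2 
   s3     s6   s7 
   s4     s8   s4 
   s5     s3   s9 
   s6    s10  s11 
   s7    s12   s7 
   s8     s6  s13 
   s9     s8   s4 
   s10   s10  s14 
   s11   s15  s11 
   s12   s10  s16 
   s13   s12   s7 
   s14   s15  s14 
   s15   s10  s17 
 * s16   s15  s11 
   s17   s15  s14 
(> = start, * = accepting)

start=s0; accept=s16; s0-p>s1; s0-q>s2; s1-p>s3; s1-q>s4; s2-p>s5; s2-q>s2; s3-p>s6; s3-q>s7; s4-p>s8; s4-q>s4; s5-p>s3; s5-q>s9; s6-p>s10; s6-q>s11; s7-p>s12; s7-q>s7; s8-p>s6; s8-q>s13; s9-p>s8; s9-q>s4; s10-p>s10; s10-q>s14; s11-p>s15; s11-q>s11; s12-p>s10; s12-q>s16; s13-p>s12; s13-q>s7; s14-p>s15; s14-q>s14; s15-p>s10; s15-q>s17; s16-p>s15; s16-q>s11; s17-p>s15; s17-q>s14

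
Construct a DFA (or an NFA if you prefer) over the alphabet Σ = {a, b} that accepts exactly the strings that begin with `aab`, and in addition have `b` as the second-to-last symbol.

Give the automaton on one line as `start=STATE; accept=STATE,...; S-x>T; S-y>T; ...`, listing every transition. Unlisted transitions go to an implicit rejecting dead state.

start=q0; accept=q9,q10; q0-a>q1; q0-b>q2; q1-a>q3; q1-b>q4; q2-a>q5; q2-b>q6; q3-a>q7; q3-b>q8; q4-a>q5; q4-b>q6; q5-a>q7; q5-b>q4; q6-a>q5; q6-b>q6; q7-a>q7; q7-b>q4; q8-a>q9; q8-b>q10; q9-a>q11; q9-b>q8; q10-a>q9; q10-b>q10; q11-a>q11; q11-b>q8

Build one automaton per condition and run them in lockstep. The first has 5 states tracking whether the input so far still matches the prefix `aab`; the second has 7 states tracking the last 2 symbols read. A product state is a pair (one from each), accepting exactly when both do.
          a    b  
>  q0     q1   q2 
   q1     q3   q4 
   q2     q5   q6 
   q3     q7   q8 
   q4     q5   q6 
   q5     q7   q4 
   q6     q5   q6 
   q7     q7   q4 
   q8     q9  q10 
 * q9    q11   q8 
 * q10    q9  q10 
   q11   q11   q8 
(> = start, * = accepting)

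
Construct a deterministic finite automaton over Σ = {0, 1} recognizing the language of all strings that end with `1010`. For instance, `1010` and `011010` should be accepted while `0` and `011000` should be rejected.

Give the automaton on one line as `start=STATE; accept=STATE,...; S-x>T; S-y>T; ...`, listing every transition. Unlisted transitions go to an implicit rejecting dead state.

Remember how much of `1010` the current input suffix matches. State q0 means no match yet; q1 means the last symbol is `1`; q2 means the last 2 symbols are `10`; q3 means the last 3 symbols are `101`; q4 means the last 4 symbols are `1010`. Only q4 accepts. On a mismatch, fall back to the longest proper suffix that is still a prefix of `1010`.
With 5 states:
        0   1  
>  q0   q0  q1 
   q1   q2  q1 
   q2   q0  q3 
   q3   q4  q1 
 * q4   q0  q3 
(> = start, * = accepting)

start=q0; accept=q4; q0-0>q0; q0-1>q1; q1-0>q2; q1-1>q1; q2-0>q0; q2-1>q3; q3-0>q4; q3-1>q1; q4-0>q0; q4-1>q3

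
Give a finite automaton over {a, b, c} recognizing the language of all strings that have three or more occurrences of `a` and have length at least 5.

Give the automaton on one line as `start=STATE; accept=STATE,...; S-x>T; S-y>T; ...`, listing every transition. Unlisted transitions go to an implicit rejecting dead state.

Handle the two conditions separately and then intersect. The first has 5 states tracking the count of `a`s, saturating at 4; the second has 7 states tracking the input length, saturating at 6. A product state is a pair (one from each), accepting exactly when both do. Equivalent product states are then merged.
          a    b    c  
>  S0     S1   S2   S2 
   S1     S3   S4   S4 
   S2     S4   S5   S5 
   S3     S6   S7   S7 
   S4     S7   S8   S8 
   S5     S8   S5   S5 
   S6     S9   S9   S9 
   S7     S9  S10  S10 
   S8    S10   S8   S8 
   S9    S11  S11  S11 
   S10   S11  S10  S10 
 * S11   S11  S11  S11 
(> = start, * = accepting)

start=S0; accept=S11; S0-a>S1; S0-b>S2; S0-c>S2; S1-a>S3; S1-b>S4; S1-c>S4; S2-a>S4; S2-b>S5; S2-c>S5; S3-a>S6; S3-b>S7; S3-c>S7; S4-a>S7; S4-b>S8; S4-c>S8; S5-a>S8; S5-b>S5; S5-c>S5; S6-a>S9; S6-b>S9; S6-c>S9; S7-a>S9; S7-b>S10; S7-c>S10; S8-a>S10; S8-b>S8; S8-c>S8; S9-a>S11; S9-b>S11; S9-c>S11; S10-a>S11; S10-b>S10; S10-c>S10; S11-a>S11; S11-b>S11; S11-c>S11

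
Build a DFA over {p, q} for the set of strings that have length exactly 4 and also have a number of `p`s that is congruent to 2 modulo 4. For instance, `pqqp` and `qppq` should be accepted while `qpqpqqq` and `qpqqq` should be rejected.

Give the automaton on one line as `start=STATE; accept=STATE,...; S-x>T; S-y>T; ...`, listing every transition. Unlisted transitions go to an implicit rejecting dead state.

Handle the two conditions separately and then intersect. The first has 6 states tracking the input length, saturating at 5; the second has 4 states tracking the count of `p`s modulo 4. A product state is a pair (one from each), accepting exactly when both do. After merging equivalent states the machine shrinks.
       p  q 
>  A   B  C 
   B   D  E 
   C   E  F 
   D   G  H 
   E   H  I 
   F   I  G 
   G   G  G 
   H   G  J 
   I   J  G 
 * J   G  G 
(> = start, * = accepting)

start=A; accept=J; A-p>B; A-q>C; B-p>D; B-q>E; C-p>E; C-q>F; D-p>G; D-q>H; E-p>H; E-q>I; F-p>I; F-q>G; G-p>G; G-q>G; H-p>G; H-q>J; I-p>J; I-q>G; J-p>G; J-q>G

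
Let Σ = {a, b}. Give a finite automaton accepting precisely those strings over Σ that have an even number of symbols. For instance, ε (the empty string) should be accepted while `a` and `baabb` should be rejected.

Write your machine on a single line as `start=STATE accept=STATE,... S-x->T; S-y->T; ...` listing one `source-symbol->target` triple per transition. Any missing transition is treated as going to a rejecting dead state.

Only the length mod 2 matters, so use a 2-cycle: from any state, every input symbol moves to the next state, wrapping S1 back to S0. Mark S0 accepting.
With 2 states:
        a   b  
>* S0   S1  S1 
   S1   S0  S0 
(> = start, * = accepting)

start=S0; accept=S0; S0-a->S1; S0-b->S1; S1-a->S0; S1-b->S0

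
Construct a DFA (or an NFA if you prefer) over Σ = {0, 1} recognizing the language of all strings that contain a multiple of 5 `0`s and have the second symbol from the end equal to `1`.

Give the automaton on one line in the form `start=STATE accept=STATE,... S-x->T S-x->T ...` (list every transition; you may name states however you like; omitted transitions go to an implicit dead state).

start=q0 accept=q6,q21 q0-0->q1 q0-1->q2 q1-0->q3 q1-1->q4 q2-0->q5 q2-1->q6 q3-0->q7 q3-1->q8 q4-0->q9 q4-1->q10 q5-0->q3 q5-1->q4 q6-0->q5 q6-1->q6 q7-0->q11 q7-1->q12 q8-0->q13 q8-1->q14 q9-0->q7 q9-1->q8 q10-0->q9 q10-1->q10 q11-0->q15 q11-1->q16 q12-0->q17 q12-1->q18 q13-0->q11 q13-1->q12 q14-0->q13 q14-1->q14 q15-0->q19 q15-1->q20 q16-0->q21 q16-1->q22 q17-0->q15 q17-1->q16 q18-0->q17 q18-1->q18 q19-0->q3 q19-1->q4 q20-0->q5 q20-1->q6 q21-0->q19 q21-1->q20 q22-0->q21 q22-1->q22

Handle the two conditions separately and then intersect. One (5 states) tracks the count of `0`s modulo 5; the other (7 states) tracks the last 2 symbols read. Each combined state is a pair, one component from each; accept when both components accept.
23 states suffice.
          0    1  
>  q0     q1   q2 
   q1     q3   q4 
   q2     q5   q6 
   q3     q7   q8 
   q4     q9  q10 
   q5     q3   q4 
 * q6     q5   q6 
   q7    q11  q12 
   q8    q13  q14 
   q9     q7   q8 
   q10    q9  q10 
   q11   q15  q16 
   q12   q17  q18 
   q13   q11  q12 
   q14   q13  q14 
   q15   q19  q20 
   q16   q21  q22 
   q17   q15  q16 
   q18   q17  q18 
   q19    q3   q4 
   q20    q5   q6 
 * q21   q19  q20 
   q22   q21  q22 
(> = start, * = accepting)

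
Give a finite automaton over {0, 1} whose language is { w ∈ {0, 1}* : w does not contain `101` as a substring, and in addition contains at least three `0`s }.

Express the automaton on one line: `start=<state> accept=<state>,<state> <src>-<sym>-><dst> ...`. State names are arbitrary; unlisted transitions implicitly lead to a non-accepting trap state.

start=q0 accept=q6,q10,q11,q12,q14,q15 q0-0->q1 q0-1->q2 q1-0->q3 q1-1->q4 q2-0->q5 q2-1->q2 q3-0->q6 q3-1->q7 q4-0->q8 q4-1->q4 q5-0->q3 q5-1->q9 q6-0->q10 q6-1->q11 q7-0->q12 q7-1->q7 q8-0->q6 q8-1->q13 q9-0->q13 q9-1->q9 q10-0->q10 q10-1->q14 q11-0->q15 q11-1->q11 q12-0->q10 q12-1->q16 q13-0->q16 q13-1->q13 q14-0->q15 q14-1->q14 q15-0->q10 q15-1->q17 q16-0->q17 q16-1->q16 q17-0->q17 q17-1->q17

Handle the two conditions separately and then intersect. One (4 states) tracks partial matches of the forbidden pattern `101`; the other (5 states) tracks the count of `0`s, saturating at 4. Each combined state is a pair, one component from each; accept when both components accept.
          0    1  
>  q0     q1   q2 
   q1     q3   q4 
   q2     q5   q2 
   q3     q6   q7 
   q4     q8   q4 
   q5     q3   q9 
 * q6    q10  q11 
   q7    q12   q7 
   q8     q6  q13 
   q9    q13   q9 
 * q10   q10  q14 
 * q11   q15  q11 
 * q12   q10  q16 
   q13   q16  q13 
 * q14   q15  q14 
 * q15   q10  q17 
   q16   q17  q16 
   q17   q17  q17 
(> = start, * = accepting)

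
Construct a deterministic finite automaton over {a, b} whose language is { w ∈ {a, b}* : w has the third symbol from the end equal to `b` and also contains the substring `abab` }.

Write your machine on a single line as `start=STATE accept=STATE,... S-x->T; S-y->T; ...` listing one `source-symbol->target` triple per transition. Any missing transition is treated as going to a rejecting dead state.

start=q0; accept=q4,q7,q8,q9; q0-a->q1; q0-b->q0; q1-a->q1; q1-b->q2; q2-a->q3; q2-b->q0; q3-a->q1; q3-b->q4; q4-a->q5; q4-b->q6; q5-a->q7; q5-b->q4; q6-a->q8; q6-b->q9; q7-a->q10; q7-b->q11; q8-a->q7; q8-b->q4; q9-a->q8; q9-b->q9; q10-a->q10; q10-b->q11; q11-a->q5; q11-b->q6

Build one automaton per condition and run them in lockstep. The first has 15 states tracking the last 3 symbols read; the second has 5 states tracking whether and how much of `abab` has been seen. A product state is a pair (one from each), accepting exactly when both do. After merging equivalent states the machine shrinks.
With 12 states:
          a    b  
>  q0     q1   q0 
   q1     q1   q2 
   q2     q3   q0 
   q3     q1   q4 
 * q4     q5   q6 
   q5     q7   q4 
   q6     q8   q9 
 * q7    q10  q11 
 * q8     q7   q4 
 * q9     q8   q9 
   q10   q10  q11 
   q11    q5   q6 
(> = start, * = accepting)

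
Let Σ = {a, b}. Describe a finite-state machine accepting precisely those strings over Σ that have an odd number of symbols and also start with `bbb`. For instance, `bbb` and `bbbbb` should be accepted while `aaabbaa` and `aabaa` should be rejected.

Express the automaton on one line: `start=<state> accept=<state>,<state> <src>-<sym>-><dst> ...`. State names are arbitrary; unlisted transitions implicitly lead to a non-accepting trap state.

Build one automaton per condition and run them in lockstep. One (2 states) tracks the input length modulo 2; the other (5 states) tracks whether the input so far still matches the prefix `bbb`. Each combined state is a pair, one component from each; accept when both components accept. Equivalent product states are then merged.
A 6-state machine:
        a   b  
>  s0   s1  s2 
   s1   s1  s1 
   s2   s1  s3 
   s3   s1  s4 
 * s4   s5  s5 
   s5   s4  s4 
(> = start, * = accepting)

start=s0 accept=s4 s0-a->s1 s0-b->s2 s1-a->s1 s1-b->s1 s2-a->s1 s2-b->s3 s3-a->s1 s3-b->s4 s4-a->s5 s4-b->s5 s5-a->s4 s5-b->s4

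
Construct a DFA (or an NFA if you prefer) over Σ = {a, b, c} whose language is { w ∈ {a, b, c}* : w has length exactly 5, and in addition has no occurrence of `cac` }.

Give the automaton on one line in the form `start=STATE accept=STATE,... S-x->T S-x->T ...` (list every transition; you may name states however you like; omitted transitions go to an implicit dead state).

start=S0 accept=S14,S15,S16 S0-a->S1 S0-b->S1 S0-c->S2 S1-a->S3 S1-b->S3 S1-c->S4 S2-a->S5 S2-b->S3 S2-c->S4 S3-a->S6 S3-b->S6 S3-c->S7 S4-a->S8 S4-b->S6 S4-c->S7 S5-a->S6 S5-b->S6 S5-c->S9 S6-a->S10 S6-b->S10 S6-c->S11 S7-a->S12 S7-b->S10 S7-c->S11 S8-a->S10 S8-b->S10 S8-c->S13 S9-a->S13 S9-b->S13 S9-c->S13 S10-a->S14 S10-b->S14 S10-c->S15 S11-a->S16 S11-b->S14 S11-c->S15 S12-a->S14 S12-b->S14 S12-c->S17 S13-a->S17 S13-b->S17 S13-c->S17 S14-a->S18 S14-b->S18 S14-c->S19 S15-a->S20 S15-b->S18 S15-c->S19 S16-a->S18 S16-b->S18 S16-c->S21 S17-a->S21 S17-b->S21 S17-c->S21 S18-a->S18 S18-b->S18 S18-c->S19 S19-a->S20 S19-b->S18 S19-c->S19 S20-a->S18 S20-b->S18 S20-c->S21 S21-a->S21 S21-b->S21 S21-c->S21

Run two small machines in parallel and take their product. One (7 states) tracks the input length, saturating at 6; the other (4 states) tracks partial matches of the forbidden pattern `cac`. Each combined state is a pair, one component from each; accept when both components accept.
22 states suffice.
          a    b    c  
>  S0     S1   S1   S2 
   S1     S3   S3   S4 
   S2     S5   S3   S4 
   S3     S6   S6   S7 
   S4     S8   S6   S7 
   S5     S6   S6   S9 
   S6    S10  S10  S11 
   S7    S12  S10  S11 
   S8    S10  S10  S13 
   S9    S13  S13  S13 
   S10   S14  S14  S15 
   S11   S16  S14  S15 
   S12   S14  S14  S17 
   S13   S17  S17  S17 
 * S14   S18  S18  S19 
 * S15   S20  S18  S19 
 * S16   S18  S18  S21 
   S17   S21  S21  S21 
   S18   S18  S18  S19 
   S19   S20  S18  S19 
   S20   S18  S18  S21 
   S21   S21  S21  S21 
(> = start, * = accepting)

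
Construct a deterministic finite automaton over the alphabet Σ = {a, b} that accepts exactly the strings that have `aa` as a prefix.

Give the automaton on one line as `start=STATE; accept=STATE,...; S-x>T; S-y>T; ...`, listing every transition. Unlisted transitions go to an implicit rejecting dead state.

Check the first 2 symbols one by one: s0 through s1 record how many have matched `aa` so far; any wrong symbol goes to the dead state s3. After all 2 match we enter the accepting sink s2.
With 4 states:
        a   b  
>  s0   s1  s3 
   s1   s2  s3 
 * s2   s2  s2 
   s3   s3  s3 
(> = start, * = accepting)

start=s0; accept=s2; s0-a>s1; s0-b>s3; s1-a>s2; s1-b>s3; s2-a>s2; s2-b>s2; s3-a>s3; s3-b>s3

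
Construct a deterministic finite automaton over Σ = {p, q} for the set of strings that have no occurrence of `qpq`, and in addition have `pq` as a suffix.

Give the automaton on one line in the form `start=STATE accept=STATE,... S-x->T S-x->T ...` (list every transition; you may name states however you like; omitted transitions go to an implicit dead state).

Run two small machines in parallel and take their product. The first has 4 states tracking partial matches of the forbidden pattern `qpq`; the second has 3 states tracking how much of the suffix `pq` has currently been matched. A product state is a pair (one from each), accepting exactly when both do. After merging equivalent states the machine shrinks.
A 6-state machine:
        p   q  
>  S0   S1  S2 
   S1   S1  S3 
   S2   S4  S2 
 * S3   S4  S2 
   S4   S1  S5 
   S5   S5  S5 
(> = start, * = accepting)

start=S0 accept=S3 S0-p->S1 S0-q->S2 S1-p->S1 S1-q->S3 S2-p->S4 S2-q->S2 S3-p->S4 S3-q->S2 S4-p->S1 S4-q->S5 S5-p->S5 S5-q->S5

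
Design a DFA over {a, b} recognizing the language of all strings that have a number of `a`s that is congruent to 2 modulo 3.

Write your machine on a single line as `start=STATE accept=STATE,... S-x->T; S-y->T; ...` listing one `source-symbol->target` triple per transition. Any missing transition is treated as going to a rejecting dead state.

start=q0; accept=q2; q0-a->q1; q0-b->q0; q1-a->q2; q1-b->q1; q2-a->q0; q2-b->q2

Keep the running count of `a`s modulo 3: each `a` advances along the cycle q0 → q1 → q2 → q0 while other symbols loop. Accept at q2.
3 states suffice.
        a   b  
>  q0   q1  q0 
   q1   q2  q1 
 * q2   q0  q2 
(> = start, * = accepting)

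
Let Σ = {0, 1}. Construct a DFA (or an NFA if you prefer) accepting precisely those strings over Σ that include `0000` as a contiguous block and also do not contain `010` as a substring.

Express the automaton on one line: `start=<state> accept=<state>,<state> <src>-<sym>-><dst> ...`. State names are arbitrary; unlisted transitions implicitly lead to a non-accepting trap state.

start=S0 accept=S6,S9,S12 S0-0->S1 S0-1->S0 S1-0->S2 S1-1->S3 S2-0->S4 S2-1->S3 S3-0->S5 S3-1->S0 S4-0->S6 S4-1->S3 S5-0->S7 S5-1->S8 S6-0->S6 S6-1->S9 S7-0->S10 S7-1->S8 S8-0->S5 S8-1->S8 S9-0->S11 S9-1->S12 S10-0->S11 S10-1->S8 S11-0->S11 S11-1->S11 S12-0->S6 S12-1->S12

Build one automaton per condition and run them in lockstep. The first has 5 states tracking whether and how much of `0000` has been seen; the second has 4 states tracking partial matches of the forbidden pattern `010`. A product state is a pair (one from each), accepting exactly when both do.
13 states suffice.
          0    1  
>  S0     S1   S0 
   S1     S2   S3 
   S2     S4   S3 
   S3     S5   S0 
   S4     S6   S3 
   S5     S7   S8 
 * S6     S6   S9 
   S7    S10   S8 
   S8     S5   S8 
 * S9    S11  S12 
   S10   S11   S8 
   S11   S11  S11 
 * S12    S6  S12 
(> = start, * = accepting)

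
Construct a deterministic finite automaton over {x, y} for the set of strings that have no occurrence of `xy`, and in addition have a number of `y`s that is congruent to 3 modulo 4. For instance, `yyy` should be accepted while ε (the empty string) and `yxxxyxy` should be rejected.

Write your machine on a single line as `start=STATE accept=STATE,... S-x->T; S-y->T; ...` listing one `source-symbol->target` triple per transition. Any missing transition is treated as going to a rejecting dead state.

start=q0; accept=q4,q5; q0-x->q1; q0-y->q2; q1-x->q1; q1-y->q1; q2-x->q1; q2-y->q3; q3-x->q1; q3-y->q4; q4-x->q5; q4-y->q0; q5-x->q5; q5-y->q1

Handle the two conditions separately and then intersect. The first has 3 states tracking partial matches of the forbidden pattern `xy`; the second has 4 states tracking the count of `y`s modulo 4. A product state is a pair (one from each), accepting exactly when both do. Equivalent product states are then merged.
With 6 states:
        x   y  
>  q0   q1  q2 
   q1   q1  q1 
   q2   q1  q3 
   q3   q1  q4 
 * q4   q5  q0 
 * q5   q5  q1 
(> = start, * = accepting)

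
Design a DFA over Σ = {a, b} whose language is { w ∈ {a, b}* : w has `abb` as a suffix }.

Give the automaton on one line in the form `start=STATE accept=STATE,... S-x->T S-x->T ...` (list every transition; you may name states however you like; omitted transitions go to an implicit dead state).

Let each state record the length of the longest suffix of the input read so far that is also a prefix of `abb`. q1 means the last symbol is `a`; q2 means the last 2 symbols are `ab`; q3 means the last 3 symbols are `abb`. Accept only at q3, where the string currently ends in `abb`.
A 4-state machine:
        a   b  
>  q0   q1  q0 
   q1   q1  q2 
   q2   q1  q3 
 * q3   q1  q0 
(> = start, * = accepting)

start=q0 accept=q3 q0-a->q1 q0-b->q0 q1-a->q1 q1-b->q2 q2-a->q1 q2-b->q3 q3-a->q1 q3-b->q0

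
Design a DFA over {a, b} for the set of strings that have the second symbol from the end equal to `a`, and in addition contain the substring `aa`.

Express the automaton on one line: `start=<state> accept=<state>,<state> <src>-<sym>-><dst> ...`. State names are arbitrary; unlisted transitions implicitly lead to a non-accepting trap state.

Build one automaton per condition and run them in lockstep. One (7 states) tracks the last 2 symbols read; the other (3 states) tracks whether and how much of `aa` has been seen. Each combined state is a pair, one component from each; accept when both components accept. Equivalent product states are then merged.
A 6-state machine:
        a   b  
>  S0   S1  S0 
   S1   S2  S0 
 * S2   S2  S3 
 * S3   S4  S5 
   S4   S2  S3 
   S5   S4  S5 
(> = start, * = accepting)

start=S0 accept=S2,S3 S0-a->S1 S0-b->S0 S1-a->S2 S1-b->S0 S2-a->S2 S2-b->S3 S3-a->S4 S3-b->S5 S4-a->S2 S4-b->S3 S5-a->S4 S5-b->S5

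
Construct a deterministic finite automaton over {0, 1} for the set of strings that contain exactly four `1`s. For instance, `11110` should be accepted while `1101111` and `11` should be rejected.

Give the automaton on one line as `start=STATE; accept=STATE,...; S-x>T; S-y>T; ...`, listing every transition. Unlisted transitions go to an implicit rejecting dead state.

start=s0; accept=s4; s0-0>s0; s0-1>s1; s1-0>s1; s1-1>s2; s2-0>s2; s2-1>s3; s3-0>s3; s3-1>s4; s4-0>s4; s4-1>s5; s5-0>s5; s5-1>s5

Only the number of `1`s matters, and only up to 5. Make a chain s0 → s1 → s2 → s3 → s4 → s5 advanced by each `1` (with s5 absorbing); every other symbol self-loops. The accepting set is {s4}.
        0   1  
>  s0   s0  s1 
   s1   s1  s2 
   s2   s2  s3 
   s3   s3  s4 
 * s4   s4  s5 
   s5   s5  s5 
(> = start, * = accepting)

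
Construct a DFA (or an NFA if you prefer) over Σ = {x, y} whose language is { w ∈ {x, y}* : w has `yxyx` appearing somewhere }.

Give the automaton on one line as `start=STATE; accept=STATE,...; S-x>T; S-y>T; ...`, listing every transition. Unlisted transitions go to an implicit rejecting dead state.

Track how much of `yxyx` has been matched so far: state q0 is no progress, q4 is the absorbing accept state reached once `yxyx` has occurred. Intermediate states record partial matches; on a mismatch, fall back to the longest reusable overlap.
With 5 states:
        x   y  
>  q0   q0  q1 
   q1   q2  q1 
   q2   q0  q3 
   q3   q4  q1 
 * q4   q4  q4 
(> = start, * = accepting)

start=q0; accept=q4; q0-x>q0; q0-y>q1; q1-x>q2; q1-y>q1; q2-x>q0; q2-y>q3; q3-x>q4; q3-y>q1; q4-x>q4; q4-y>q4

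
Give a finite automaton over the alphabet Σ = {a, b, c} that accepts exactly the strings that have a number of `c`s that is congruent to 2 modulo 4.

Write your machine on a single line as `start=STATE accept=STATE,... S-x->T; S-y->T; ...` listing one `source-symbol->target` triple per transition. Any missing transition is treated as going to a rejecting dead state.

start=q0; accept=q2; q0-a->q0; q0-b->q0; q0-c->q1; q1-a->q1; q1-b->q1; q1-c->q2; q2-a->q2; q2-b->q2; q2-c->q3; q3-a->q3; q3-b->q3; q3-c->q0

The only thing that matters is how many `c`s have appeared, reduced mod 4. Use one state per residue: q0 for 0, …, q3 for 3. Reading `c` moves to the next residue; anything else stays put. q2 is accepting.
4 states suffice.
        a   b   c  
>  q0   q0  q0  q1 
   q1   q1  q1  q2 
 * q2   q2  q2  q3 
   q3   q3  q3  q0 
(> = start, * = accepting)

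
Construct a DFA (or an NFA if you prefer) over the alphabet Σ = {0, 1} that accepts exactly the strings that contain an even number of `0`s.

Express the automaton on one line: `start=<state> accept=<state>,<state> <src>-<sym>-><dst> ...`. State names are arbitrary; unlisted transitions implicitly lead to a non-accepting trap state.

Keep the running count of `0`s modulo 2: each `0` advances along the cycle q0 → q1 → q0 while other symbols loop. Accept at q0.
2 states suffice.
        0   1  
>* q0   q1  q0 
   q1   q0  q1 
(> = start, * = accepting)

start=q0 accept=q0 q0-0->q1 q0-1->q0 q1-0->q0 q1-1->q1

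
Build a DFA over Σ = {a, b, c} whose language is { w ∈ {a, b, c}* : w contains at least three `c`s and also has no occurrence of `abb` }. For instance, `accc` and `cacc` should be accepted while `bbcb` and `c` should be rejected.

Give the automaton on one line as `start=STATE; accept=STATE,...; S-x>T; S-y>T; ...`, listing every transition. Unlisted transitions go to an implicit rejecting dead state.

Run two small machines in parallel and take their product. One (5 states) tracks the count of `c`s, saturating at 4; the other (4 states) tracks partial matches of the forbidden pattern `abb`. Each combined state is a pair, one component from each; accept when both components accept. Minimizing collapses redundant product states.
13 states suffice.
          a    b    c  
>  q0     q1   q0   q2 
   q1     q1   q3   q2 
   q2     q4   q2   q5 
   q3     q1   q6   q2 
   q4     q4   q7   q5 
   q5     q8   q5   q9 
   q6     q6   q6   q6 
   q7     q4   q6   q5 
   q8     q8  q10   q9 
 * q9    q11   q9   q9 
   q10    q8   q6   q9 
 * q11   q11  q12   q9 
 * q12   q11   q6   q9 
(> = start, * = accepting)

start=q0; accept=q9,q11,q12; q0-a>q1; q0-b>q0; q0-c>q2; q1-a>q1; q1-b>q3; q1-c>q2; q2-a>q4; q2-b>q2; q2-c>q5; q3-a>q1; q3-b>q6; q3-c>q2; q4-a>q4; q4-b>q7; q4-c>q5; q5-a>q8; q5-b>q5; q5-c>q9; q6-a>q6; q6-b>q6; q6-c>q6; q7-a>q4; q7-b>q6; q7-c>q5; q8-a>q8; q8-b>q10; q8-c>q9; q9-a>q11; q9-b>q9; q9-c>q9; q10-a>q8; q10-b>q6; q10-c>q9; q11-a>q11; q11-b>q12; q11-c>q9; q12-a>q11; q12-b>q6; q12-c>q9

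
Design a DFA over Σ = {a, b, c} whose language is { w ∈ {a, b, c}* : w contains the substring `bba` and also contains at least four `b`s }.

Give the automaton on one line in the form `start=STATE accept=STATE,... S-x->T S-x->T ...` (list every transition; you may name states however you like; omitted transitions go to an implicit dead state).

start=q0 accept=q11 q0-a->q0 q0-b->q1 q0-c->q0 q1-a->q2 q1-b->q3 q1-c->q2 q2-a->q2 q2-b->q4 q2-c->q2 q3-a->q5 q3-b->q6 q3-c->q7 q4-a->q7 q4-b->q6 q4-c->q7 q5-a->q5 q5-b->q8 q5-c->q5 q6-a->q8 q6-b->q9 q6-c->q7 q7-a->q7 q7-b->q10 q7-c->q7 q8-a->q8 q8-b->q11 q8-c->q8 q9-a->q11 q9-b->q9 q9-c->q7 q10-a->q7 q10-b->q9 q10-c->q7 q11-a->q11 q11-b->q11 q11-c->q11

Handle the two conditions separately and then intersect. The first has 4 states tracking whether and how much of `bba` has been seen; the second has 6 states tracking the count of `b`s, saturating at 5. A product state is a pair (one from each), accepting exactly when both do. Equivalent product states are then merged.
A 12-state machine:
          a    b    c  
>  q0     q0   q1   q0 
   q1     q2   q3   q2 
   q2     q2   q4   q2 
   q3     q5   q6   q7 
   q4     q7   q6   q7 
   q5     q5   q8   q5 
   q6     q8   q9   q7 
   q7     q7  q10   q7 
   q8     q8  q11   q8 
   q9    q11   q9   q7 
   q10    q7   q9   q7 
 * q11   q11  q11  q11 
(> = start, * = accepting)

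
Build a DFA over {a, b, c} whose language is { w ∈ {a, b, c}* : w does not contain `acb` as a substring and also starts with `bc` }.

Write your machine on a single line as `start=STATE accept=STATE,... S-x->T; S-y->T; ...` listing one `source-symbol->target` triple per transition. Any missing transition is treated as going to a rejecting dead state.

Handle the two conditions separately and then intersect. One (4 states) tracks partial matches of the forbidden pattern `acb`; the other (4 states) tracks whether the input so far still matches the prefix `bc`. Each combined state is a pair, one component from each; accept when both components accept. After merging equivalent states the machine shrinks.
6 states suffice.
        a   b   c  
>  q0   q1  q2  q1 
   q1   q1  q1  q1 
   q2   q1  q1  q3 
 * q3   q4  q3  q3 
 * q4   q4  q3  q5 
 * q5   q4  q1  q3 
(> = start, * = accepting)

start=q0; accept=q3,q4,q5; q0-a->q1; q0-b->q2; q0-c->q1; q1-a->q1; q1-b->q1; q1-c->q1; q2-a->q1; q2-b->q1; q2-c->q3; q3-a->q4; q3-b->q3; q3-c->q3; q4-a->q4; q4-b->q3; q4-c->q5; q5-a->q4; q5-b->q1; q5-c->q3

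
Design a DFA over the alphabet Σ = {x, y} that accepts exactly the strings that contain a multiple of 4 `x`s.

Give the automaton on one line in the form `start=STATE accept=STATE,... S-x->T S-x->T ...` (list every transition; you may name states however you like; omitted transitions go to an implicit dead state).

start=q0 accept=q0 q0-x->q1 q0-y->q0 q1-x->q2 q1-y->q1 q2-x->q3 q2-y->q2 q3-x->q0 q3-y->q3

Keep the running count of `x`s modulo 4: each `x` advances along the cycle q0 → q1 → q2 → q3 → q0 while other symbols loop. Accept at q0.
        x   y  
>* q0   q1  q0 
   q1   q2  q1 
   q2   q3  q2 
   q3   q0  q3 
(> = start, * = accepting)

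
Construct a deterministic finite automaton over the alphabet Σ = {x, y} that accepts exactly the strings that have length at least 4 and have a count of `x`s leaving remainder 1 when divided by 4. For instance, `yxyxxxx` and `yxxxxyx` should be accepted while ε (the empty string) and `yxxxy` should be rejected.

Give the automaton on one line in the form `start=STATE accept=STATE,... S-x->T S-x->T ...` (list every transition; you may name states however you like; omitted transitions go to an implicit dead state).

start=q0 accept=q13,q14 q0-x->q1 q0-y->q2 q1-x->q3 q1-y->q4 q2-x->q4 q2-y->q5 q3-x->q6 q3-y->q7 q4-x->q7 q4-y->q8 q5-x->q8 q5-y->q9 q6-x->q10 q6-y->q11 q7-x->q11 q7-y->q12 q8-x->q12 q8-y->q13 q9-x->q13 q9-y->q10 q10-x->q14 q10-y->q15 q11-x->q15 q11-y->q16 q12-x->q16 q12-y->q17 q13-x->q17 q13-y->q14 q14-x->q17 q14-y->q14 q15-x->q14 q15-y->q15 q16-x->q15 q16-y->q16 q17-x->q16 q17-y->q17

Build one automaton per condition and run them in lockstep. The first has 6 states tracking the input length, saturating at 5; the second has 4 states tracking the count of `x`s modulo 4. A product state is a pair (one from each), accepting exactly when both do.
With 18 states:
          x    y  
>  q0     q1   q2 
   q1     q3   q4 
   q2     q4   q5 
   q3     q6   q7 
   q4     q7   q8 
   q5     q8   q9 
   q6    q10  q11 
   q7    q11  q12 
   q8    q12  q13 
   q9    q13  q10 
   q10   q14  q15 
   q11   q15  q16 
   q12   q16  q17 
 * q13   q17  q14 
 * q14   q17  q14 
   q15   q14  q15 
   q16   q15  q16 
   q17   q16  q17 
(> = start, * = accepting)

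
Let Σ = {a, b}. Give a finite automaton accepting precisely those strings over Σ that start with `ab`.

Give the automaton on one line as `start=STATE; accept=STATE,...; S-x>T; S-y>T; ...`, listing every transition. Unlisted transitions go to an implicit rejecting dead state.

Check the first 2 symbols one by one: s0 through s1 record how many have matched `ab` so far; any wrong symbol goes to the dead state s3. After all 2 match we enter the accepting sink s2.
With 4 states:
        a   b  
>  s0   s1  s3 
   s1   s3  s2 
 * s2   s2  s2 
   s3   s3  s3 
(> = start, * = accepting)

start=s0; accept=s2; s0-a>s1; s0-b>s3; s1-a>s3; s1-b>s2; s2-a>s2; s2-b>s2; s3-a>s3; s3-b>s3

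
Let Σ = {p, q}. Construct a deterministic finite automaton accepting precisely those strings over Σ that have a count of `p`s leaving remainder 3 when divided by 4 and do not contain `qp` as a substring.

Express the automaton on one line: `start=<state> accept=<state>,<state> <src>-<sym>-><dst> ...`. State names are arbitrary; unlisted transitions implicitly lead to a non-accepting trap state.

Handle the two conditions separately and then intersect. The first has 4 states tracking the count of `p`s modulo 4; the second has 3 states tracking partial matches of the forbidden pattern `qp`. A product state is a pair (one from each), accepting exactly when both do.
12 states suffice.
          p    q  
>  S0     S1   S2 
   S1     S3   S4 
   S2     S5   S2 
   S3     S6   S7 
   S4     S8   S4 
   S5     S8   S5 
 * S6     S0   S9 
   S7    S10   S7 
   S8    S10   S8 
 * S9    S11   S9 
   S10   S11  S10 
   S11    S5  S11 
(> = start, * = accepting)

start=S0 accept=S6,S9 S0-p->S1 S0-q->S2 S1-p->S3 S1-q->S4 S2-p->S5 S2-q->S2 S3-p->S6 S3-q->S7 S4-p->S8 S4-q->S4 S5-p->S8 S5-q->S5 S6-p->S0 S6-q->S9 S7-p->S10 S7-q->S7 S8-p->S10 S8-q->S8 S9-p->S11 S9-q->S9 S10-p->S11 S10-q->S10 S11-p->S5 S11-q->S11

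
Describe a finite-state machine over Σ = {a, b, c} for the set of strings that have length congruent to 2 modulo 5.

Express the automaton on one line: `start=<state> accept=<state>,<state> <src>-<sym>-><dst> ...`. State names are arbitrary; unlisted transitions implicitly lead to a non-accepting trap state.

Only the length mod 5 matters, so use a 5-cycle: from any state, every input symbol moves to the next state, wrapping s4 back to s0. Mark s2 accepting.
        a   b   c  
>  s0   s1  s1  s1 
   s1   s2  s2  s2 
 * s2   s3  s3  s3 
   s3   s4  s4  s4 
   s4   s0  s0  s0 
(> = start, * = accepting)

start=s0 accept=s2 s0-a->s1 s0-b->s1 s0-c->s1 s1-a->s2 s1-b->s2 s1-c->s2 s2-a->s3 s2-b->s3 s2-c->s3 s3-a->s4 s3-b->s4 s3-c->s4 s4-a->s0 s4-b->s0 s4-c->s0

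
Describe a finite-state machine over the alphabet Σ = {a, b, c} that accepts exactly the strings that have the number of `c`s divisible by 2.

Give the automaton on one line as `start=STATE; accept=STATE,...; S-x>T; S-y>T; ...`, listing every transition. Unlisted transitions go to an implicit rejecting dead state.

The only thing that matters is how many `c`s have appeared, reduced mod 2. Use one state per residue: S0 for 0, …, S1 for 1. Reading `c` moves to the next residue; anything else stays put. S0 is accepting.
2 states suffice.
        a   b   c  
>* S0   S0  S0  S1 
   S1   S1  S1  S0 
(> = start, * = accepting)

start=S0; accept=S0; S0-a>S0; S0-b>S0; S0-c>S1; S1-a>S1; S1-b>S1; S1-c>S0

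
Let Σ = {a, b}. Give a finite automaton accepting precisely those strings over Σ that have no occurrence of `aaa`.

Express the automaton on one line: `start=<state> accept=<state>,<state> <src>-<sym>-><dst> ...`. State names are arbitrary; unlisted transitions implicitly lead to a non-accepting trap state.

start=S0 accept=S0,S1,S2 S0-a->S1 S0-b->S0 S1-a->S2 S1-b->S0 S2-a->S3 S2-b->S0 S3-a->S3 S3-b->S3

This is the complement of 'contains `aaa`'. Use the same substring-matching states — S0 through S3 holding how much of `aaa` has just been matched — but flip the accepting set: everything except the trap S3 accepts.
A 4-state machine:
        a   b  
>* S0   S1  S0 
 * S1   S2  S0 
 * S2   S3  S0 
   S3   S3  S3 
(> = start, * = accepting)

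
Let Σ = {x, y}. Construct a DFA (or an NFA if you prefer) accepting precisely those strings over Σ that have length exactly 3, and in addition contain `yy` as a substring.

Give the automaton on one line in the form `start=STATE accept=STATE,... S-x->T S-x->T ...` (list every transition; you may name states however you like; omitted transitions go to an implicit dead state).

start=S0 accept=S6 S0-x->S1 S0-y->S2 S1-x->S3 S1-y->S4 S2-x->S3 S2-y->S5 S3-x->S3 S3-y->S3 S4-x->S3 S4-y->S6 S5-x->S6 S5-y->S6 S6-x->S3 S6-y->S3

Build one automaton per condition and run them in lockstep. One (5 states) tracks the input length, saturating at 4; the other (3 states) tracks whether and how much of `yy` has been seen. Each combined state is a pair, one component from each; accept when both components accept. Equivalent product states are then merged.
With 7 states:
        x   y  
>  S0   S1  S2 
   S1   S3  S4 
   S2   S3  S5 
   S3   S3  S3 
   S4   S3  S6 
   S5   S6  S6 
 * S6   S3  S3 
(> = start, * = accepting)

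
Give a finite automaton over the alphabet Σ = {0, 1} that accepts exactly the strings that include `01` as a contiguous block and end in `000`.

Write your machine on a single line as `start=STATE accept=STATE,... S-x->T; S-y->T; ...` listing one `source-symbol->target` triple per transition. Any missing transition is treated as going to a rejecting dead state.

start=S0; accept=S5; S0-0->S1; S0-1->S0; S1-0->S1; S1-1->S2; S2-0->S3; S2-1->S2; S3-0->S4; S3-1->S2; S4-0->S5; S4-1->S2; S5-0->S5; S5-1->S2

Build one automaton per condition and run them in lockstep. One (3 states) tracks whether and how much of `01` has been seen; the other (4 states) tracks how much of the suffix `000` has currently been matched. Each combined state is a pair, one component from each; accept when both components accept. After merging equivalent states the machine shrinks.
        0   1  
>  S0   S1  S0 
   S1   S1  S2 
   S2   S3  S2 
   S3   S4  S2 
   S4   S5  S2 
 * S5   S5  S2 
(> = start, * = accepting)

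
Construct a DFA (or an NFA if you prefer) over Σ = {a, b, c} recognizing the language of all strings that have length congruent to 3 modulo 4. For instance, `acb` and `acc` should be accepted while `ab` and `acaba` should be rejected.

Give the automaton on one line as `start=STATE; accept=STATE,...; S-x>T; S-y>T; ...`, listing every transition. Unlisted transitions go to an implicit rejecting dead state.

Only the length mod 4 matters, so use a 4-cycle: from any state, every input symbol moves to the next state, wrapping q3 back to q0. Mark q3 accepting.
With 4 states:
        a   b   c  
>  q0   q1  q1  q1 
   q1   q2  q2  q2 
   q2   q3  q3  q3 
 * q3   q0  q0  q0 
(> = start, * = accepting)

start=q0; accept=q3; q0-a>q1; q0-b>q1; q0-c>q1; q1-a>q2; q1-b>q2; q1-c>q2; q2-a>q3; q2-b>q3; q2-c>q3; q3-a>q0; q3-b>q0; q3-c>q0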